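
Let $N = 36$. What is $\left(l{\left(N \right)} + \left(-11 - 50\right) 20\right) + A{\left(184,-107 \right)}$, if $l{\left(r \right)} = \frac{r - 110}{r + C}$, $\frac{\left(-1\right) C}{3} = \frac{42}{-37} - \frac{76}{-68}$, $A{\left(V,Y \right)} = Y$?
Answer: $- \frac{30138925}{22677} \approx -1329.1$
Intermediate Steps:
$C = \frac{33}{629}$ ($C = - 3 \left(\frac{42}{-37} - \frac{76}{-68}\right) = - 3 \left(42 \left(- \frac{1}{37}\right) - - \frac{19}{17}\right) = - 3 \left(- \frac{42}{37} + \frac{19}{17}\right) = \left(-3\right) \left(- \frac{11}{629}\right) = \frac{33}{629} \approx 0.052464$)
$l{\left(r \right)} = \frac{-110 + r}{\frac{33}{629} + r}$ ($l{\left(r \right)} = \frac{r - 110}{r + \frac{33}{629}} = \frac{-110 + r}{\frac{33}{629} + r}$)
$\left(l{\left(N \right)} + \left(-11 - 50\right) 20\right) + A{\left(184,-107 \right)} = \left(\frac{629 \left(-110 + 36\right)}{33 + 629 \cdot 36} + \left(-11 - 50\right) 20\right) - 107 = \left(629 \frac{1}{33 + 22644} \left(-74\right) - 1220\right) - 107 = \left(629 \cdot \frac{1}{22677} \left(-74\right) - 1220\right) - 107 = \left(- \frac{46546}{22677} - 1220\right) - 107 = - \frac{27712486}{22677} - 107 = - \frac{30138925}{22677}$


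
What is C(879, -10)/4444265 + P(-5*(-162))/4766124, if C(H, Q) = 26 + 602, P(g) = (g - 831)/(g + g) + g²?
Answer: 63047707230841/457529430503376 ≈ 0.13780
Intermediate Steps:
P(g) = g² + (-831 + g)/(2*g) (P(g) = (-831 + g)/((2*g)) + g² = (-831 + g)*(1/(2*g)) + g² = (-831 + g)/(2*g) + g² = g² + (-831 + g)/(2*g))
C(H, Q) = 628
C(879, -10)/4444265 + P(-5*(-162))/4766124 = 628/4444265 + ((-831 - 5*(-162) + 2*(-5*(-162))³)/(2*((-5*(-162)))))/4766124 = 628*(1/4444265) + ((½)*(-831 + 810 + 2*810³)/810)*(1/4766124) = 628/4444265 + ((½)*(1/810)*(-831 + 810 + 2*531441000))*(1/4766124) = 628/4444265 + ((½)*(1/810)*(-831 + 810 + 1062882000))*(1/4766124) = 628/4444265 + ((½)*(1/810)*1062881979)*(1/4766124) = 628/4444265 + (354293993/540)*(1/4766124) = 628/4444265 + 354293993/2573706960 = 63047707230841/457529430503376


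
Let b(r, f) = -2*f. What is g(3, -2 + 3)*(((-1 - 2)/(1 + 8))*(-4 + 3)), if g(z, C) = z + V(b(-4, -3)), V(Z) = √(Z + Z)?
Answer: 1 + 2*√3/3 ≈ 2.1547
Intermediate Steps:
V(Z) = √2*√Z (V(Z) = √(2*Z) = √2*√Z)
g(z, C) = z + 2*√3 (g(z, C) = z + √2*√(-2*(-3)) = z + √2*√6 = z + 2*√3)
g(3, -2 + 3)*(((-1 - 2)/(1 + 8))*(-4 + 3)) = (3 + 2*√3)*(((-1 - 2)/(1 + 8))*(-4 + 3)) = (3 + 2*√3)*(-3/9*(-1)) = (3 + 2*√3)*(-3*⅑*(-1)) = (3 + 2*√3)*(-⅓*(-1)) = (3 + 2*√3)*(⅓) = 1 + 2*√3/3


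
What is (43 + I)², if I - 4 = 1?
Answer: 2304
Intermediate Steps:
I = 5 (I = 4 + 1 = 5)
(43 + I)² = (43 + 5)² = 48² = 2304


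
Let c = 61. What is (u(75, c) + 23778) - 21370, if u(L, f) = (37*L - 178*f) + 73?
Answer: -5602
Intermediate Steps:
u(L, f) = 73 - 178*f + 37*L (u(L, f) = (-178*f + 37*L) + 73 = 73 - 178*f + 37*L)
(u(75, c) + 23778) - 21370 = ((73 - 178*61 + 37*75) + 23778) - 21370 = ((73 - 10858 + 2775) + 23778) - 21370 = (-8010 + 23778) - 21370 = 15768 - 21370 = -5602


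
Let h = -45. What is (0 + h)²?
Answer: 2025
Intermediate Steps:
(0 + h)² = (0 - 45)² = (-45)² = 2025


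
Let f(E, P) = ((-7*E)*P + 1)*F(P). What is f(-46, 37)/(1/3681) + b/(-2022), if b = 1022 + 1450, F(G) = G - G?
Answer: -412/337 ≈ -1.2226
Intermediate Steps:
F(G) = 0
b = 2472
f(E, P) = 0 (f(E, P) = ((-7*E)*P + 1)*0 = (-7*E*P + 1)*0 = (1 - 7*E*P)*0 = 0)
f(-46, 37)/(1/3681) + b/(-2022) = 0/(1/3681) + 2472/(-2022) = 0/(1/3681) + 2472*(-1/2022) = 0*3681 - 412/337 = 0 - 412/337 = -412/337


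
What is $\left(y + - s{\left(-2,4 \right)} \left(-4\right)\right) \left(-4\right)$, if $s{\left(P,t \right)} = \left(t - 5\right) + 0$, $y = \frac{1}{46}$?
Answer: $\frac{366}{23} \approx 15.913$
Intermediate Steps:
$y = \frac{1}{46} \approx 0.021739$
$s{\left(P,t \right)} = -5 + t$ ($s{\left(P,t \right)} = \left(-5 + t\right) + 0 = -5 + t$)
$\left(y + - s{\left(-2,4 \right)} \left(-4\right)\right) \left(-4\right) = \left(\frac{1}{46} + - (-5 + 4) \left(-4\right)\right) \left(-4\right) = \left(\frac{1}{46} + \left(-1\right) \left(-1\right) \left(-4\right)\right) \left(-4\right) = \left(\frac{1}{46} + 1 \left(-4\right)\right) \left(-4\right) = \left(\frac{1}{46} - 4\right) \left(-4\right) = \left(- \frac{183}{46}\right) \left(-4\right) = \frac{366}{23}$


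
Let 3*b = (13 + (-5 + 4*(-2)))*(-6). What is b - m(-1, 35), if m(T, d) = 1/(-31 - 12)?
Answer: 1/43 ≈ 0.023256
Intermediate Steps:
m(T, d) = -1/43 (m(T, d) = 1/(-43) = -1/43)
b = 0 (b = ((13 + (-5 + 4*(-2)))*(-6))/3 = ((13 + (-5 - 8))*(-6))/3 = ((13 - 13)*(-6))/3 = (0*(-6))/3 = (1/3)*0 = 0)
b - m(-1, 35) = 0 - 1*(-1/43) = 0 + 1/43 = 1/43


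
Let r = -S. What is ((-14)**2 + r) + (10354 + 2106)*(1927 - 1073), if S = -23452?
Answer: 10664488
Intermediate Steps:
r = 23452 (r = -1*(-23452) = 23452)
((-14)**2 + r) + (10354 + 2106)*(1927 - 1073) = ((-14)**2 + 23452) + (10354 + 2106)*(1927 - 1073) = (196 + 23452) + 12460*854 = 23648 + 10640840 = 10664488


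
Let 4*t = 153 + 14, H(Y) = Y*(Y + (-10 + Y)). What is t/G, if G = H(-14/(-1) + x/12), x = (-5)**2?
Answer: 3006/25669 ≈ 0.11711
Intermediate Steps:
x = 25
H(Y) = Y*(-10 + 2*Y)
G = 25669/72 (G = 2*(-14/(-1) + 25/12)*(-5 + (-14/(-1) + 25/12)) = 2*(-14*(-1) + 25*(1/12))*(-5 + (-14*(-1) + 25*(1/12))) = 2*(14 + 25/12)*(-5 + (14 + 25/12)) = 2*(193/12)*(-5 + 193/12) = 2*(193/12)*(133/12) = 25669/72 ≈ 356.51)
t = 167/4 (t = (153 + 14)/4 = (1/4)*167 = 167/4 ≈ 41.750)
t/G = 167/(4*(25669/72)) = (167/4)*(72/25669) = 3006/25669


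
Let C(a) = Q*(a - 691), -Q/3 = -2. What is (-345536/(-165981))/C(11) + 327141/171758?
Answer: 13842584246087/7269683972490 ≈ 1.9042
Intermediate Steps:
Q = 6 (Q = -3*(-2) = 6)
C(a) = -4146 + 6*a (C(a) = 6*(a - 691) = 6*(-691 + a) = -4146 + 6*a)
(-345536/(-165981))/C(11) + 327141/171758 = (-345536/(-165981))/(-4146 + 6*11) + 327141/171758 = (-345536*(-1/165981))/(-4146 + 66) + 327141*(1/171758) = (345536/165981)/(-4080) + 327141/171758 = (345536/165981)*(-1/4080) + 327141/171758 = -21596/42325155 + 327141/171758 = 13842584246087/7269683972490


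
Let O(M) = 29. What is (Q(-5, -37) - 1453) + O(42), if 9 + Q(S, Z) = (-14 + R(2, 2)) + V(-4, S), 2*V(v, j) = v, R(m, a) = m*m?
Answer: -1445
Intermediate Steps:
R(m, a) = m²
V(v, j) = v/2
Q(S, Z) = -21 (Q(S, Z) = -9 + ((-14 + 2²) + (½)*(-4)) = -9 + ((-14 + 4) - 2) = -9 + (-10 - 2) = -9 - 12 = -21)
(Q(-5, -37) - 1453) + O(42) = (-21 - 1453) + 29 = -1474 + 29 = -1445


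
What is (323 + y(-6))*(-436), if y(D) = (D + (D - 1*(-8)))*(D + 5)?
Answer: -142572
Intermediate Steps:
y(D) = (5 + D)*(8 + 2*D) (y(D) = (D + (D + 8))*(5 + D) = (D + (8 + D))*(5 + D) = (8 + 2*D)*(5 + D) = (5 + D)*(8 + 2*D))
(323 + y(-6))*(-436) = (323 + (40 + 2*(-6)² + 18*(-6)))*(-436) = (323 + (40 + 2*36 - 108))*(-436) = (323 + (40 + 72 - 108))*(-436) = (323 + 4)*(-436) = 327*(-436) = -142572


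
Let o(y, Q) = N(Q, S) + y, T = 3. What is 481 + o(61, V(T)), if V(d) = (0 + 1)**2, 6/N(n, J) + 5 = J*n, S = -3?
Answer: 2165/4 ≈ 541.25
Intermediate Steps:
N(n, J) = 6/(-5 + J*n)
V(d) = 1 (V(d) = 1**2 = 1)
o(y, Q) = y + 6/(-5 - 3*Q) (o(y, Q) = 6/(-5 - 3*Q) + y = y + 6/(-5 - 3*Q))
481 + o(61, V(T)) = 481 + (61 - 6/(5 + 3*1)) = 481 + (61 - 6/(5 + 3)) = 481 + (61 - 6/8) = 481 + (61 - 6*1/8) = 481 + (61 - 3/4) = 481 + 241/4 = 2165/4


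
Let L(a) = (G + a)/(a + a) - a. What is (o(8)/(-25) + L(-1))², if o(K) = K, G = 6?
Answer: 8281/2500 ≈ 3.3124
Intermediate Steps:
L(a) = -a + (6 + a)/(2*a) (L(a) = (6 + a)/(a + a) - a = (6 + a)/((2*a)) - a = (6 + a)*(1/(2*a)) - a = (6 + a)/(2*a) - a = -a + (6 + a)/(2*a))
(o(8)/(-25) + L(-1))² = (8/(-25) + (½ - 1*(-1) + 3/(-1)))² = (8*(-1/25) + (½ + 1 + 3*(-1)))² = (-8/25 + (½ + 1 - 3))² = (-8/25 - 3/2)² = (-91/50)² = 8281/2500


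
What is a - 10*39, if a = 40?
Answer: -350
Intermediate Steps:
a - 10*39 = 40 - 10*39 = 40 - 390 = -350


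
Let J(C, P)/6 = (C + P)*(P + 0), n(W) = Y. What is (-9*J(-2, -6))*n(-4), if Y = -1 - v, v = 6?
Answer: 18144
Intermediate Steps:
Y = -7 (Y = -1 - 1*6 = -1 - 6 = -7)
n(W) = -7
J(C, P) = 6*P*(C + P) (J(C, P) = 6*((C + P)*(P + 0)) = 6*((C + P)*P) = 6*(P*(C + P)) = 6*P*(C + P))
(-9*J(-2, -6))*n(-4) = -54*(-6)*(-2 - 6)*(-7) = -54*(-6)*(-8)*(-7) = -9*288*(-7) = -2592*(-7) = 18144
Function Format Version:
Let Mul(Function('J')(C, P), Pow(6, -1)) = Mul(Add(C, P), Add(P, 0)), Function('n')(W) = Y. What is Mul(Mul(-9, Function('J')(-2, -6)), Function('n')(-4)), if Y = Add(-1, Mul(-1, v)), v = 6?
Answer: 18144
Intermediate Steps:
Y = -7 (Y = Add(-1, Mul(-1, 6)) = Add(-1, -6) = -7)
Function('n')(W) = -7
Function('J')(C, P) = Mul(6, P, Add(C, P)) (Function('J')(C, P) = Mul(6, Mul(Add(C, P), Add(P, 0))) = Mul(6, Mul(Add(C, P), P)) = Mul(6, Mul(P, Add(C, P))) = Mul(6, P, Add(C, P)))
Mul(Mul(-9, Function('J')(-2, -6)), Function('n')(-4)) = Mul(Mul(-9, Mul(6, -6, Add(-2, -6))), -7) = Mul(Mul(-9, Mul(6, -6, -8)), -7) = Mul(Mul(-9, 288), -7) = Mul(-2592, -7) = 18144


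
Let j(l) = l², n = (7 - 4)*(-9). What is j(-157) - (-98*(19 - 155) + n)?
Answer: 11348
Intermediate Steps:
n = -27 (n = 3*(-9) = -27)
j(-157) - (-98*(19 - 155) + n) = (-157)² - (-98*(19 - 155) - 27) = 24649 - (-98*(-136) - 27) = 24649 - (13328 - 27) = 24649 - 1*13301 = 24649 - 13301 = 11348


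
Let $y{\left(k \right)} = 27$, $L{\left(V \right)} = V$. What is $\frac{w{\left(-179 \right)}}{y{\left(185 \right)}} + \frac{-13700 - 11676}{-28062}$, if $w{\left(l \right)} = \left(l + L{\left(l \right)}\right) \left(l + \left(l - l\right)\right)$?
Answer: $\frac{99941902}{42093} \approx 2374.3$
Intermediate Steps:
$w{\left(l \right)} = 2 l^{2}$ ($w{\left(l \right)} = \left(l + l\right) \left(l + \left(l - l\right)\right) = 2 l \left(l + 0\right) = 2 l l = 2 l^{2}$)
$\frac{w{\left(-179 \right)}}{y{\left(185 \right)}} + \frac{-13700 - 11676}{-28062} = \frac{2 \left(-179\right)^{2}}{27} + \frac{-13700 - 11676}{-28062} = 2 \cdot 32041 \cdot \frac{1}{27} + \left(-13700 - 11676\right) \left(- \frac{1}{28062}\right) = 64082 \cdot \frac{1}{27} + \left(-13700 - 11676\right) \left(- \frac{1}{28062}\right) = \frac{64082}{27} - - \frac{12688}{14031} = \frac{64082}{27} + \frac{12688}{14031} = \frac{99941902}{42093}$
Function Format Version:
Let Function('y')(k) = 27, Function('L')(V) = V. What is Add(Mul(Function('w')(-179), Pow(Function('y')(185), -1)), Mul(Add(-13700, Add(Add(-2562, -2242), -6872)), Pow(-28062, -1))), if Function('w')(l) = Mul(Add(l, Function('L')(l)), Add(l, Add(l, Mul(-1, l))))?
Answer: Rational(99941902, 42093) ≈ 2374.3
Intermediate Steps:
Function('w')(l) = Mul(2, Pow(l, 2)) (Function('w')(l) = Mul(Add(l, l), Add(l, Add(l, Mul(-1, l)))) = Mul(Mul(2, l), Add(l, 0)) = Mul(Mul(2, l), l) = Mul(2, Pow(l, 2)))
Add(Mul(Function('w')(-179), Pow(Function('y')(185), -1)), Mul(Add(-13700, Add(Add(-2562, -2242), -6872)), Pow(-28062, -1))) = Add(Mul(Mul(2, Pow(-179, 2)), Pow(27, -1)), Mul(Add(-13700, Add(Add(-2562, -2242), -6872)), Pow(-28062, -1))) = Add(Mul(Mul(2, 32041), Rational(1, 27)), Mul(Add(-13700, Add(-4804, -6872)), Rational(-1, 28062))) = Add(Mul(64082, Rational(1, 27)), Mul(Add(-13700, -11676), Rational(-1, 28062))) = Add(Rational(64082, 27), Mul(-25376, Rational(-1, 28062))) = Add(Rational(64082, 27), Rational(12688, 14031)) = Rational(99941902, 42093)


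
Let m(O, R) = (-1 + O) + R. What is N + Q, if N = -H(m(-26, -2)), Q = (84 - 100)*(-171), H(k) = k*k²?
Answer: 27125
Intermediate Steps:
m(O, R) = -1 + O + R
H(k) = k³
Q = 2736 (Q = -16*(-171) = 2736)
N = 24389 (N = -(-1 - 26 - 2)³ = -1*(-29)³ = -1*(-24389) = 24389)
N + Q = 24389 + 2736 = 27125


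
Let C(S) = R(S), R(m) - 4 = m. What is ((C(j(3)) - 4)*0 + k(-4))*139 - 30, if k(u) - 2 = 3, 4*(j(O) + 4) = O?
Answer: 665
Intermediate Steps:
R(m) = 4 + m
j(O) = -4 + O/4
k(u) = 5 (k(u) = 2 + 3 = 5)
C(S) = 4 + S
((C(j(3)) - 4)*0 + k(-4))*139 - 30 = (((4 + (-4 + (¼)*3)) - 4)*0 + 5)*139 - 30 = (((4 + (-4 + ¾)) - 4)*0 + 5)*139 - 30 = (((4 - 13/4) - 4)*0 + 5)*139 - 30 = ((¾ - 4)*0 + 5)*139 - 30 = (-13/4*0 + 5)*139 - 30 = (0 + 5)*139 - 30 = 5*139 - 30 = 695 - 30 = 665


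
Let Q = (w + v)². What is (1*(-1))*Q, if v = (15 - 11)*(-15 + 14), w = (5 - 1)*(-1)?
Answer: -64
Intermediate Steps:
w = -4 (w = 4*(-1) = -4)
v = -4 (v = 4*(-1) = -4)
Q = 64 (Q = (-4 - 4)² = (-8)² = 64)
(1*(-1))*Q = (1*(-1))*64 = -1*64 = -64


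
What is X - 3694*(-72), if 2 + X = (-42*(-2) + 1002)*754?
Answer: 1084810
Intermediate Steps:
X = 818842 (X = -2 + (-42*(-2) + 1002)*754 = -2 + (84 + 1002)*754 = -2 + 1086*754 = -2 + 818844 = 818842)
X - 3694*(-72) = 818842 - 3694*(-72) = 818842 + 265968 = 1084810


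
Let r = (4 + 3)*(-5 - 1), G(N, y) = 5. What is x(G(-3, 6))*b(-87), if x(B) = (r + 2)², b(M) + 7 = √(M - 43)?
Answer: -11200 + 1600*I*√130 ≈ -11200.0 + 18243.0*I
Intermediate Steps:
r = -42 (r = 7*(-6) = -42)
b(M) = -7 + √(-43 + M) (b(M) = -7 + √(M - 43) = -7 + √(-43 + M))
x(B) = 1600 (x(B) = (-42 + 2)² = (-40)² = 1600)
x(G(-3, 6))*b(-87) = 1600*(-7 + √(-43 - 87)) = 1600*(-7 + √(-130)) = 1600*(-7 + I*√130) = -11200 + 1600*I*√130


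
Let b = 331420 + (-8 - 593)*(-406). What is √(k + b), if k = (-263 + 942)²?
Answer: 3*√115163 ≈ 1018.1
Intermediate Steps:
k = 461041 (k = 679² = 461041)
b = 575426 (b = 331420 - 601*(-406) = 331420 + 244006 = 575426)
√(k + b) = √(461041 + 575426) = √1036467 = 3*√115163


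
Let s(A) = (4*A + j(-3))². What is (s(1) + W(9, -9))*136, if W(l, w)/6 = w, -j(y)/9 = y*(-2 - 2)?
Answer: 1463632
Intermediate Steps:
j(y) = 36*y (j(y) = -9*y*(-2 - 2) = -9*y*(-4) = -(-36)*y = 36*y)
W(l, w) = 6*w
s(A) = (-108 + 4*A)² (s(A) = (4*A + 36*(-3))² = (4*A - 108)² = (-108 + 4*A)²)
(s(1) + W(9, -9))*136 = (16*(-27 + 1)² + 6*(-9))*136 = (16*(-26)² - 54)*136 = (16*676 - 54)*136 = (10816 - 54)*136 = 10762*136 = 1463632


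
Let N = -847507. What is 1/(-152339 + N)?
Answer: -1/999846 ≈ -1.0002e-6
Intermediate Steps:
1/(-152339 + N) = 1/(-152339 - 847507) = 1/(-999846) = -1/999846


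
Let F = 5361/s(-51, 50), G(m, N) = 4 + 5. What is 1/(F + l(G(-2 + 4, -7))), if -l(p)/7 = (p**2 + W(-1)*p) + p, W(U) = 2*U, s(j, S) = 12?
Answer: -4/229 ≈ -0.017467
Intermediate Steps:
G(m, N) = 9
l(p) = -7*p**2 + 7*p (l(p) = -7*((p**2 + (2*(-1))*p) + p) = -7*((p**2 - 2*p) + p) = -7*(p**2 - p) = -7*p**2 + 7*p)
F = 1787/4 (F = 5361/12 = 5361*(1/12) = 1787/4 ≈ 446.75)
1/(F + l(G(-2 + 4, -7))) = 1/(1787/4 + 7*9*(1 - 1*9)) = 1/(1787/4 + 7*9*(1 - 9)) = 1/(1787/4 + 7*9*(-8)) = 1/(1787/4 - 504) = 1/(-229/4) = -4/229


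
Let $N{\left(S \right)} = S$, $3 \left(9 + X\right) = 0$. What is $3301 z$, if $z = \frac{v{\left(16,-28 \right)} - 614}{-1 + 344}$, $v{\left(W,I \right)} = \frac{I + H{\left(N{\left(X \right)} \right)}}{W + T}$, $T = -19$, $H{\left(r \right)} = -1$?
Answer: $- \frac{122137}{21} \approx -5816.0$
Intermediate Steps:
$X = -9$ ($X = -9 + \frac{1}{3} \cdot 0 = -9 + 0 = -9$)
$v{\left(W,I \right)} = \frac{-1 + I}{-19 + W}$ ($v{\left(W,I \right)} = \frac{I - 1}{W - 19} = \frac{-1 + I}{-19 + W}$)
$z = - \frac{37}{21}$ ($z = \frac{\frac{-1 - 28}{-19 + 16} - 614}{-1 + 344} = \frac{\frac{1}{-3} \left(-29\right) - 614}{343} = \left(\left(- \frac{1}{3}\right) \left(-29\right) - 614\right) \frac{1}{343} = \left(\frac{29}{3} - 614\right) \frac{1}{343} = \left(- \frac{1813}{3}\right) \frac{1}{343} = - \frac{37}{21} \approx -1.7619$)
$3301 z = 3301 \left(- \frac{37}{21}\right) = - \frac{122137}{21}$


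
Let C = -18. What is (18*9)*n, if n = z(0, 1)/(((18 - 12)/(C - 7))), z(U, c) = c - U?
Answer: -675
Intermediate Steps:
n = -25/6 (n = (1 - 1*0)/(((18 - 12)/(-18 - 7))) = (1 + 0)/((6/(-25))) = 1/(6*(-1/25)) = 1/(-6/25) = 1*(-25/6) = -25/6 ≈ -4.1667)
(18*9)*n = (18*9)*(-25/6) = 162*(-25/6) = -675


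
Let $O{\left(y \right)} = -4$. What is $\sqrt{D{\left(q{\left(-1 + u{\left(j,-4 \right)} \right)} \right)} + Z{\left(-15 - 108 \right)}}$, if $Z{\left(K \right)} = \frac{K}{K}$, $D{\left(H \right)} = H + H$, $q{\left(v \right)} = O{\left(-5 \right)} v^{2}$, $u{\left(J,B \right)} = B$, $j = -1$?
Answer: $i \sqrt{199} \approx 14.107 i$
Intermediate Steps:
$q{\left(v \right)} = - 4 v^{2}$
$D{\left(H \right)} = 2 H$
$Z{\left(K \right)} = 1$
$\sqrt{D{\left(q{\left(-1 + u{\left(j,-4 \right)} \right)} \right)} + Z{\left(-15 - 108 \right)}} = \sqrt{2 \left(- 4 \left(-1 - 4\right)^{2}\right) + 1} = \sqrt{2 \left(- 4 \left(-5\right)^{2}\right) + 1} = \sqrt{2 \left(\left(-4\right) 25\right) + 1} = \sqrt{2 \left(-100\right) + 1} = \sqrt{-200 + 1} = \sqrt{-199} = i \sqrt{199}$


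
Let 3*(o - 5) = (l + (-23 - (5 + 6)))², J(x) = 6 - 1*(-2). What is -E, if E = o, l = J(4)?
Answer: -691/3 ≈ -230.33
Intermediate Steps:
J(x) = 8 (J(x) = 6 + 2 = 8)
l = 8
o = 691/3 (o = 5 + (8 + (-23 - (5 + 6)))²/3 = 5 + (8 + (-23 - 1*11))²/3 = 5 + (8 + (-23 - 11))²/3 = 5 + (8 - 34)²/3 = 5 + (⅓)*(-26)² = 5 + (⅓)*676 = 5 + 676/3 = 691/3 ≈ 230.33)
E = 691/3 ≈ 230.33
-E = -1*691/3 = -691/3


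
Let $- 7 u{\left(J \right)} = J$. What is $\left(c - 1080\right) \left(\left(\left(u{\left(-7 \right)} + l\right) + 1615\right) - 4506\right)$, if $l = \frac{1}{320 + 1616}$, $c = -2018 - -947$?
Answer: $\frac{12034928889}{1936} \approx 6.2164 \cdot 10^{6}$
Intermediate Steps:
$c = -1071$ ($c = -2018 + 947 = -1071$)
$u{\left(J \right)} = - \frac{J}{7}$
$l = \frac{1}{1936} \approx 0.00051653$
$\left(c - 1080\right) \left(\left(\left(u{\left(-7 \right)} + l\right) + 1615\right) - 4506\right) = \left(-1071 - 1080\right) \left(\left(\left(\left(- \frac{1}{7}\right) \left(-7\right) + \frac{1}{1936}\right) + 1615\right) - 4506\right) = - 2151 \left(\left(\left(1 + \frac{1}{1936}\right) + 1615\right) - 4506\right) = - 2151 \left(\left(\frac{1937}{1936} + 1615\right) - 4506\right) = - 2151 \left(\frac{3128577}{1936} - 4506\right) = \left(-2151\right) \left(- \frac{5595039}{1936}\right) = \frac{12034928889}{1936}$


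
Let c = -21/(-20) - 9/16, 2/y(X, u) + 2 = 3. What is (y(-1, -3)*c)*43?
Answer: 1677/40 ≈ 41.925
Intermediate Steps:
y(X, u) = 2 (y(X, u) = 2/(-2 + 3) = 2/1 = 2*1 = 2)
c = 39/80 (c = -21*(-1/20) - 9*1/16 = 21/20 - 9/16 = 39/80 ≈ 0.48750)
(y(-1, -3)*c)*43 = (2*(39/80))*43 = (39/40)*43 = 1677/40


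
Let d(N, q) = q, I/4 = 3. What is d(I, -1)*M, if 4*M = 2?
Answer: -½ ≈ -0.50000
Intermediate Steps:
I = 12 (I = 4*3 = 12)
M = ½ (M = (¼)*2 = ½ ≈ 0.50000)
d(I, -1)*M = -1*½ = -½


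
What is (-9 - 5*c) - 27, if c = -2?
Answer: -26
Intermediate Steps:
(-9 - 5*c) - 27 = (-9 - 5*(-2)) - 27 = (-9 + 10) - 27 = 1 - 27 = -26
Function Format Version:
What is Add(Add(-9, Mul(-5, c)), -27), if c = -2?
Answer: -26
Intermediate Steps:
Add(Add(-9, Mul(-5, c)), -27) = Add(Add(-9, Mul(-5, -2)), -27) = Add(Add(-9, 10), -27) = Add(1, -27) = -26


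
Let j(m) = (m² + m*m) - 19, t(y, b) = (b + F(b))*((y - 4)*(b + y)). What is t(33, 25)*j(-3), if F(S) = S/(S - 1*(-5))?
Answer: -130355/3 ≈ -43452.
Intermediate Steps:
F(S) = S/(5 + S) (F(S) = S/(S + 5) = S/(5 + S))
t(y, b) = (-4 + y)*(b + y)*(b + b/(5 + b)) (t(y, b) = (b + b/(5 + b))*((y - 4)*(b + y)) = (b + b/(5 + b))*((-4 + y)*(b + y)) = (-4 + y)*(b + y)*(b + b/(5 + b)))
j(m) = -19 + 2*m² (j(m) = (m² + m²) - 19 = 2*m² - 19 = -19 + 2*m²)
t(33, 25)*j(-3) = (25*(33² - 4*25 - 4*33 + 25*33 + (5 + 25)*(33² - 4*25 - 4*33 + 25*33))/(5 + 25))*(-19 + 2*(-3)²) = (25*(1089 - 100 - 132 + 825 + 30*(1089 - 100 - 132 + 825))/30)*(-19 + 2*9) = (25*(1/30)*(1089 - 100 - 132 + 825 + 30*1682))*(-19 + 18) = (25*(1/30)*(1089 - 100 - 132 + 825 + 50460))*(-1) = (25*(1/30)*52142)*(-1) = (130355/3)*(-1) = -130355/3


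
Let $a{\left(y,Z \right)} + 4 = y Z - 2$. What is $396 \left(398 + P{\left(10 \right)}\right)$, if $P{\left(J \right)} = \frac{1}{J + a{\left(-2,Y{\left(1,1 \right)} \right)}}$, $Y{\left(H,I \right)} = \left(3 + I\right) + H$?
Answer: $157542$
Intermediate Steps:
$Y{\left(H,I \right)} = 3 + H + I$
$a{\left(y,Z \right)} = -6 + Z y$ ($a{\left(y,Z \right)} = -4 + \left(y Z - 2\right) = -4 + \left(Z y - 2\right) = -4 + \left(-2 + Z y\right) = -6 + Z y$)
$P{\left(J \right)} = \frac{1}{-16 + J}$ ($P{\left(J \right)} = \frac{1}{J + \left(-6 + \left(3 + 1 + 1\right) \left(-2\right)\right)} = \frac{1}{J + \left(-6 + 5 \left(-2\right)\right)} = \frac{1}{J - 16} = \frac{1}{-16 + J}$)
$396 \left(398 + P{\left(10 \right)}\right) = 396 \left(398 + \frac{1}{-16 + 10}\right) = 396 \left(398 + \frac{1}{-6}\right) = 396 \left(398 - \frac{1}{6}\right) = 396 \cdot \frac{2387}{6} = 157542$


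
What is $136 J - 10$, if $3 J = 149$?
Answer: $\frac{20234}{3} \approx 6744.7$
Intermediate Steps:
$J = \frac{149}{3}$ ($J = \frac{1}{3} \cdot 149 = \frac{149}{3} \approx 49.667$)
$136 J - 10 = 136 \cdot \frac{149}{3} - 10 = \frac{20264}{3} - 10 = \frac{20234}{3}$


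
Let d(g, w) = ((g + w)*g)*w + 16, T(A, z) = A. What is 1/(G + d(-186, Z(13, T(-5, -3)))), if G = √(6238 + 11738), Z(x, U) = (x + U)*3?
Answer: 12914/9339197855 - √4494/261497539940 ≈ 1.3825e-6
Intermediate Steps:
Z(x, U) = 3*U + 3*x (Z(x, U) = (U + x)*3 = 3*U + 3*x)
d(g, w) = 16 + g*w*(g + w) (d(g, w) = (g*(g + w))*w + 16 = g*w*(g + w) + 16 = 16 + g*w*(g + w))
G = 2*√4494 (G = √17976 = 2*√4494 ≈ 134.07)
1/(G + d(-186, Z(13, T(-5, -3)))) = 1/(2*√4494 + (16 - 186*(3*(-5) + 3*13)² + (3*(-5) + 3*13)*(-186)²)) = 1/(2*√4494 + (16 - 186*(-15 + 39)² + (-15 + 39)*34596)) = 1/(2*√4494 + (16 - 186*24² + 24*34596)) = 1/(2*√4494 + (16 - 186*576 + 830304)) = 1/(2*√4494 + (16 - 107136 + 830304)) = 1/(2*√4494 + 723184) = 1/(723184 + 2*√4494)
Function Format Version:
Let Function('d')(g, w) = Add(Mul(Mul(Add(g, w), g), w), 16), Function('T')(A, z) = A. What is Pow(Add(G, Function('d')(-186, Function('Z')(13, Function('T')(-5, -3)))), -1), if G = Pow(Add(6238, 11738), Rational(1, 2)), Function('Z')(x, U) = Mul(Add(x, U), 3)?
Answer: Add(Rational(12914, 9339197855), Mul(Rational(-1, 261497539940), Pow(4494, Rational(1, 2)))) ≈ 1.3825e-6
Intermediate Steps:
Function('Z')(x, U) = Add(Mul(3, U), Mul(3, x)) (Function('Z')(x, U) = Mul(Add(U, x), 3) = Add(Mul(3, U), Mul(3, x)))
Function('d')(g, w) = Add(16, Mul(g, w, Add(g, w))) (Function('d')(g, w) = Add(Mul(Mul(g, Add(g, w)), w), 16) = Add(Mul(g, w, Add(g, w)), 16) = Add(16, Mul(g, w, Add(g, w))))
G = Mul(2, Pow(4494, Rational(1, 2))) (G = Pow(17976, Rational(1, 2)) = Mul(2, Pow(4494, Rational(1, 2))) ≈ 134.07)
Pow(Add(G, Function('d')(-186, Function('Z')(13, Function('T')(-5, -3)))), -1) = Pow(Add(Mul(2, Pow(4494, Rational(1, 2))), Add(16, Mul(-186, Pow(Add(Mul(3, -5), Mul(3, 13)), 2)), Mul(Add(Mul(3, -5), Mul(3, 13)), Pow(-186, 2)))), -1) = Pow(Add(Mul(2, Pow(4494, Rational(1, 2))), Add(16, Mul(-186, Pow(Add(-15, 39), 2)), Mul(Add(-15, 39), 34596))), -1) = Pow(Add(Mul(2, Pow(4494, Rational(1, 2))), Add(16, Mul(-186, Pow(24, 2)), Mul(24, 34596))), -1) = Pow(Add(Mul(2, Pow(4494, Rational(1, 2))), Add(16, Mul(-186, 576), 830304)), -1) = Pow(Add(Mul(2, Pow(4494, Rational(1, 2))), Add(16, -107136, 830304)), -1) = Pow(Add(Mul(2, Pow(4494, Rational(1, 2))), 723184), -1) = Pow(Add(723184, Mul(2, Pow(4494, Rational(1, 2)))), -1)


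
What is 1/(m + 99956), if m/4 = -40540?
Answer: -1/62204 ≈ -1.6076e-5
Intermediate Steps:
m = -162160 (m = 4*(-40540) = -162160)
1/(m + 99956) = 1/(-162160 + 99956) = 1/(-62204) = -1/62204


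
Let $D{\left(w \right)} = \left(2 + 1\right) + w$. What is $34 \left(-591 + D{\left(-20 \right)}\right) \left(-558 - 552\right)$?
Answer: $22945920$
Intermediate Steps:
$D{\left(w \right)} = 3 + w$
$34 \left(-591 + D{\left(-20 \right)}\right) \left(-558 - 552\right) = 34 \left(-591 + \left(3 - 20\right)\right) \left(-558 - 552\right) = 34 \left(-591 - 17\right) \left(-1110\right) = 34 \left(\left(-608\right) \left(-1110\right)\right) = 34 \cdot 674880 = 22945920$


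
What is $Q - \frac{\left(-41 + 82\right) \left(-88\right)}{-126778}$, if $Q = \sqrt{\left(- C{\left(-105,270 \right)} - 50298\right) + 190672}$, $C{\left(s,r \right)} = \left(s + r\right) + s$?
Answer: $- \frac{1804}{63389} + \sqrt{140314} \approx 374.56$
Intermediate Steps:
$C{\left(s,r \right)} = r + 2 s$ ($C{\left(s,r \right)} = \left(r + s\right) + s = r + 2 s$)
$Q = \sqrt{140314}$ ($Q = \sqrt{\left(- (270 + 2 \left(-105\right)) - 50298\right) + 190672} = \sqrt{\left(- (270 - 210) - 50298\right) + 190672} = \sqrt{\left(\left(-1\right) 60 - 50298\right) + 190672} = \sqrt{\left(-60 - 50298\right) + 190672} = \sqrt{-50358 + 190672} = \sqrt{140314} \approx 374.58$)
$Q - \frac{\left(-41 + 82\right) \left(-88\right)}{-126778} = \sqrt{140314} - \frac{\left(-41 + 82\right) \left(-88\right)}{-126778} = \sqrt{140314} - 41 \left(-88\right) \left(- \frac{1}{126778}\right) = \sqrt{140314} - \left(-3608\right) \left(- \frac{1}{126778}\right) = \sqrt{140314} - \frac{1804}{63389} = - \frac{1804}{63389} + \sqrt{140314}$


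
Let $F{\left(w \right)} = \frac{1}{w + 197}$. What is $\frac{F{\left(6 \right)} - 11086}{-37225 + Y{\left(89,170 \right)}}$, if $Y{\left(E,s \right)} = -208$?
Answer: $\frac{204587}{690809} \approx 0.29616$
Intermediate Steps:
$F{\left(w \right)} = \frac{1}{197 + w}$
$\frac{F{\left(6 \right)} - 11086}{-37225 + Y{\left(89,170 \right)}} = \frac{\frac{1}{197 + 6} - 11086}{-37225 - 208} = \frac{\frac{1}{203} - 11086}{-37433} = \left(\frac{1}{203} - 11086\right) \left(- \frac{1}{37433}\right) = \left(- \frac{2250457}{203}\right) \left(- \frac{1}{37433}\right) = \frac{204587}{690809}$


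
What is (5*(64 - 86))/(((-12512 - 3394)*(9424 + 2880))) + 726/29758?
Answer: 3229246891/132360489168 ≈ 0.024397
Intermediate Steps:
(5*(64 - 86))/(((-12512 - 3394)*(9424 + 2880))) + 726/29758 = (5*(-22))/((-15906*12304)) + 726*(1/29758) = -110/(-195707424) + 363/14879 = -110*(-1/195707424) + 363/14879 = 5/8895792 + 363/14879 = 3229246891/132360489168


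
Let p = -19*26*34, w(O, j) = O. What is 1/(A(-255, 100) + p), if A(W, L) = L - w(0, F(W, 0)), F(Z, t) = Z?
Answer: -1/16696 ≈ -5.9895e-5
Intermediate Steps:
A(W, L) = L (A(W, L) = L - 1*0 = L + 0 = L)
p = -16796 (p = -494*34 = -16796)
1/(A(-255, 100) + p) = 1/(100 - 16796) = 1/(-16696) = -1/16696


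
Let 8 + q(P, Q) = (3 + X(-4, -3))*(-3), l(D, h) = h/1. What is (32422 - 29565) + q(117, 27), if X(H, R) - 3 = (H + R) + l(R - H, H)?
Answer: 2864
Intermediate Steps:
l(D, h) = h (l(D, h) = h*1 = h)
X(H, R) = 3 + R + 2*H (X(H, R) = 3 + ((H + R) + H) = 3 + (R + 2*H) = 3 + R + 2*H)
q(P, Q) = 7 (q(P, Q) = -8 + (3 + (3 - 3 + 2*(-4)))*(-3) = -8 + (3 + (3 - 3 - 8))*(-3) = -8 + (3 - 8)*(-3) = -8 - 5*(-3) = -8 + 15 = 7)
(32422 - 29565) + q(117, 27) = (32422 - 29565) + 7 = 2857 + 7 = 2864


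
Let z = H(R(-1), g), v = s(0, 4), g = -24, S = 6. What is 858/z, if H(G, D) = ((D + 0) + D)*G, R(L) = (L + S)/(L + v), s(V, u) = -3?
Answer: 143/10 ≈ 14.300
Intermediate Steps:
v = -3
R(L) = (6 + L)/(-3 + L) (R(L) = (L + 6)/(L - 3) = (6 + L)/(-3 + L))
H(G, D) = 2*D*G (H(G, D) = (D + D)*G = (2*D)*G = 2*D*G)
z = 60 (z = 2*(-24)*((6 - 1)/(-3 - 1)) = 2*(-24)*(5/(-4)) = 2*(-24)*(-¼*5) = 2*(-24)*(-5/4) = 60)
858/z = 858/60 = 858*(1/60) = 143/10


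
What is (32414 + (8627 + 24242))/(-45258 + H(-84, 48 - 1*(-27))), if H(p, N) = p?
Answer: -21761/15114 ≈ -1.4398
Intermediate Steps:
(32414 + (8627 + 24242))/(-45258 + H(-84, 48 - 1*(-27))) = (32414 + (8627 + 24242))/(-45258 - 84) = (32414 + 32869)/(-45342) = 65283*(-1/45342) = -21761/15114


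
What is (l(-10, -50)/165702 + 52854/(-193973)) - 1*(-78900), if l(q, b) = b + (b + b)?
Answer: 422662075186657/5356952341 ≈ 78900.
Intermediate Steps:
l(q, b) = 3*b (l(q, b) = b + 2*b = 3*b)
(l(-10, -50)/165702 + 52854/(-193973)) - 1*(-78900) = ((3*(-50))/165702 + 52854/(-193973)) - 1*(-78900) = (-150*1/165702 + 52854*(-1/193973)) + 78900 = (-25/27617 - 52854/193973) + 78900 = -1464518243/5356952341 + 78900 = 422662075186657/5356952341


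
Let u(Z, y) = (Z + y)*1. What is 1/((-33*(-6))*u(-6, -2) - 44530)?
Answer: -1/46114 ≈ -2.1685e-5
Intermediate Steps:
u(Z, y) = Z + y
1/((-33*(-6))*u(-6, -2) - 44530) = 1/((-33*(-6))*(-6 - 2) - 44530) = 1/(198*(-8) - 44530) = 1/(-1584 - 44530) = 1/(-46114) = -1/46114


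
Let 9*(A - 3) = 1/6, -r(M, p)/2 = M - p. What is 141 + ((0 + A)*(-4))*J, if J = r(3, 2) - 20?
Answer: 10979/27 ≈ 406.63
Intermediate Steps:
r(M, p) = -2*M + 2*p (r(M, p) = -2*(M - p) = -2*M + 2*p)
A = 163/54 (A = 3 + (⅑)/6 = 3 + (⅑)*(⅙) = 3 + 1/54 = 163/54 ≈ 3.0185)
J = -22 (J = (-2*3 + 2*2) - 20 = (-6 + 4) - 20 = -2 - 20 = -22)
141 + ((0 + A)*(-4))*J = 141 + ((0 + 163/54)*(-4))*(-22) = 141 + ((163/54)*(-4))*(-22) = 141 - 326/27*(-22) = 141 + 7172/27 = 10979/27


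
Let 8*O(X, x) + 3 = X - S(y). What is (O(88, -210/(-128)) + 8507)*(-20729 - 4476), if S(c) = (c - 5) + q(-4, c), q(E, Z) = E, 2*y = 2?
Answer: -1717695545/8 ≈ -2.1471e+8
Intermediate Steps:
y = 1 (y = (½)*2 = 1)
S(c) = -9 + c (S(c) = (c - 5) - 4 = (-5 + c) - 4 = -9 + c)
O(X, x) = 5/8 + X/8 (O(X, x) = -3/8 + (X - (-9 + 1))/8 = -3/8 + (X - 1*(-8))/8 = -3/8 + (X + 8)/8 = -3/8 + (8 + X)/8 = -3/8 + (1 + X/8) = 5/8 + X/8)
(O(88, -210/(-128)) + 8507)*(-20729 - 4476) = ((5/8 + (⅛)*88) + 8507)*(-20729 - 4476) = ((5/8 + 11) + 8507)*(-25205) = (93/8 + 8507)*(-25205) = (68149/8)*(-25205) = -1717695545/8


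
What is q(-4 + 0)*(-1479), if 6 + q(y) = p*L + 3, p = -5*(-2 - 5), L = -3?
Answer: 159732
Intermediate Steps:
p = 35 (p = -5*(-7) = 35)
q(y) = -108 (q(y) = -6 + (35*(-3) + 3) = -6 + (-105 + 3) = -6 - 102 = -108)
q(-4 + 0)*(-1479) = -108*(-1479) = 159732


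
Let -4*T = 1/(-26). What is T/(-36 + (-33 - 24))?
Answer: -1/9672 ≈ -0.00010339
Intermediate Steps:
T = 1/104 (T = -¼/(-26) = -¼*(-1/26) = 1/104 ≈ 0.0096154)
T/(-36 + (-33 - 24)) = (1/104)/(-36 + (-33 - 24)) = (1/104)/(-36 - 57) = (1/104)/(-93) = -1/93*1/104 = -1/9672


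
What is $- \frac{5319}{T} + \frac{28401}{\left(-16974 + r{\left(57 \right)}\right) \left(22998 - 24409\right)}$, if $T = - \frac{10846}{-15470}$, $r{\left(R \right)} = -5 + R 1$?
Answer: $- \frac{57785652736671}{7616744498} \approx -7586.7$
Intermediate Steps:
$r{\left(R \right)} = -5 + R$
$T = \frac{319}{455}$ ($T = \left(-10846\right) \left(- \frac{1}{15470}\right) = \frac{319}{455} \approx 0.7011$)
$- \frac{5319}{T} + \frac{28401}{\left(-16974 + r{\left(57 \right)}\right) \left(22998 - 24409\right)} = - \frac{5319}{\frac{319}{455}} + \frac{28401}{\left(-16974 + \left(-5 + 57\right)\right) \left(22998 - 24409\right)} = \left(-5319\right) \frac{455}{319} + \frac{28401}{\left(-16974 + 52\right) \left(-1411\right)} = - \frac{2420145}{319} + \frac{28401}{\left(-16922\right) \left(-1411\right)} = - \frac{2420145}{319} + \frac{28401}{23876942} = - \frac{57785652736671}{7616744498}$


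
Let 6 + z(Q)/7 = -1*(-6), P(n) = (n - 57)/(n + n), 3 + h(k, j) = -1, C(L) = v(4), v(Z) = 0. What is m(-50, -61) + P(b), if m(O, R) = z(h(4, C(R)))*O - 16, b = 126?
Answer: -1321/84 ≈ -15.726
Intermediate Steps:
C(L) = 0
h(k, j) = -4 (h(k, j) = -3 - 1 = -4)
P(n) = (-57 + n)/(2*n) (P(n) = (-57 + n)/((2*n)) = (-57 + n)*(1/(2*n)) = (-57 + n)/(2*n))
z(Q) = 0 (z(Q) = -42 + 7*(-1*(-6)) = -42 + 7*6 = -42 + 42 = 0)
m(O, R) = -16 (m(O, R) = 0*O - 16 = 0 - 16 = -16)
m(-50, -61) + P(b) = -16 + (1/2)*(-57 + 126)/126 = -16 + (1/2)*(1/126)*69 = -16 + 23/84 = -1321/84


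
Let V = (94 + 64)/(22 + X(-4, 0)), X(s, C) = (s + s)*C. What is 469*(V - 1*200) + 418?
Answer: -990151/11 ≈ -90014.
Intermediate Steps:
X(s, C) = 2*C*s (X(s, C) = (2*s)*C = 2*C*s)
V = 79/11 (V = (94 + 64)/(22 + 2*0*(-4)) = 158/(22 + 0) = 158/22 = 158*(1/22) = 79/11 ≈ 7.1818)
469*(V - 1*200) + 418 = 469*(79/11 - 1*200) + 418 = 469*(79/11 - 200) + 418 = 469*(-2121/11) + 418 = -994749/11 + 418 = -990151/11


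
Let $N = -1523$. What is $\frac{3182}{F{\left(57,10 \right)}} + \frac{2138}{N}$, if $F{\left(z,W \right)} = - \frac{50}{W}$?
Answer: $- \frac{4856876}{7615} \approx -637.8$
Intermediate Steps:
$\frac{3182}{F{\left(57,10 \right)}} + \frac{2138}{N} = \frac{3182}{\left(-50\right) \frac{1}{10}} + \frac{2138}{-1523} = \frac{3182}{\left(-50\right) \frac{1}{10}} + 2138 \left(- \frac{1}{1523}\right) = \frac{3182}{-5} - \frac{2138}{1523} = 3182 \left(- \frac{1}{5}\right) - \frac{2138}{1523} = - \frac{3182}{5} - \frac{2138}{1523} = - \frac{4856876}{7615}$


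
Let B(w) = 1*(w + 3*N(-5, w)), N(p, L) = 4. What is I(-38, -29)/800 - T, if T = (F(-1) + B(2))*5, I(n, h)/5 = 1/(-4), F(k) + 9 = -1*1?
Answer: -12801/640 ≈ -20.002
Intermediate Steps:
F(k) = -10 (F(k) = -9 - 1*1 = -9 - 1 = -10)
I(n, h) = -5/4 (I(n, h) = 5/(-4) = 5*(-1/4) = -5/4)
B(w) = 12 + w (B(w) = 1*(w + 3*4) = 1*(w + 12) = 1*(12 + w) = 12 + w)
T = 20 (T = (-10 + (12 + 2))*5 = (-10 + 14)*5 = 4*5 = 20)
I(-38, -29)/800 - T = -5/4/800 - 1*20 = -5/4*1/800 - 20 = -1/640 - 20 = -12801/640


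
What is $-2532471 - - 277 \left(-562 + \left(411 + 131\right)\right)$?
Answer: $-2538011$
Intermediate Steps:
$-2532471 - - 277 \left(-562 + \left(411 + 131\right)\right) = -2532471 - - 277 \left(-562 + 542\right) = -2532471 - \left(-277\right) \left(-20\right) = -2532471 - 5540 = -2538011$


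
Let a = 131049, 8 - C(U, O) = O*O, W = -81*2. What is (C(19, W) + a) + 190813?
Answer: 295626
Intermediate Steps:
W = -162
C(U, O) = 8 - O² (C(U, O) = 8 - O*O = 8 - O²)
(C(19, W) + a) + 190813 = ((8 - 1*(-162)²) + 131049) + 190813 = ((8 - 1*26244) + 131049) + 190813 = ((8 - 26244) + 131049) + 190813 = (-26236 + 131049) + 190813 = 104813 + 190813 = 295626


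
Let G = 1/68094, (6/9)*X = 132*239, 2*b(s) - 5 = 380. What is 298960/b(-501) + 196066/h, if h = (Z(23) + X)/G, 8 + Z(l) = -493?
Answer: 14663892793873/9442063323 ≈ 1553.0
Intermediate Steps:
b(s) = 385/2 (b(s) = 5/2 + (½)*380 = 5/2 + 190 = 385/2)
Z(l) = -501 (Z(l) = -8 - 493 = -501)
X = 47322 (X = 3*(132*239)/2 = (3/2)*31548 = 47322)
G = 1/68094 ≈ 1.4686e-5
h = 3188229174 (h = (-501 + 47322)/(1/68094) = 46821*68094 = 3188229174)
298960/b(-501) + 196066/h = 298960/(385/2) + 196066/3188229174 = 298960*(2/385) + 196066*(1/3188229174) = 119584/77 + 7541/122624199 = 14663892793873/9442063323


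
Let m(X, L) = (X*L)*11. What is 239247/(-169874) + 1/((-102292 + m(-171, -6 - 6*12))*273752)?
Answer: -1454825879713535/1032978852419824 ≈ -1.4084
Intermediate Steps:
m(X, L) = 11*L*X (m(X, L) = (L*X)*11 = 11*L*X)
239247/(-169874) + 1/((-102292 + m(-171, -6 - 6*12))*273752) = 239247/(-169874) + 1/(-102292 + 11*(-6 - 6*12)*(-171)*273752) = 239247*(-1/169874) + (1/273752)/(-102292 + 11*(-6 - 72)*(-171)) = -239247/169874 + (1/273752)/(-102292 + 11*(-78)*(-171)) = -239247/169874 + (1/273752)/(-102292 + 146718) = -239247/169874 + (1/273752)/44426 = -239247/169874 + (1/44426)*(1/273752) = -239247/169874 + 1/12161706352 = -1454825879713535/1032978852419824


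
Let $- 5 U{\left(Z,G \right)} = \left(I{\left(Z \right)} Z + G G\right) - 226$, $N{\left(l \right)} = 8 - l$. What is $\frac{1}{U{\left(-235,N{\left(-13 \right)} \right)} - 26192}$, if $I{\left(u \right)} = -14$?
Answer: $- \frac{1}{26893} \approx -3.7184 \cdot 10^{-5}$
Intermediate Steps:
$U{\left(Z,G \right)} = \frac{226}{5} - \frac{G^{2}}{5} + \frac{14 Z}{5}$ ($U{\left(Z,G \right)} = - \frac{\left(- 14 Z + G G\right) - 226}{5} = - \frac{\left(- 14 Z + G^{2}\right) - 226}{5} = - \frac{\left(G^{2} - 14 Z\right) - 226}{5} = - \frac{-226 + G^{2} - 14 Z}{5} = \frac{226}{5} - \frac{G^{2}}{5} + \frac{14 Z}{5}$)
$\frac{1}{U{\left(-235,N{\left(-13 \right)} \right)} - 26192} = \frac{1}{\left(\frac{226}{5} - \frac{\left(8 - -13\right)^{2}}{5} + \frac{14}{5} \left(-235\right)\right) - 26192} = \frac{1}{\left(\frac{226}{5} - \frac{\left(8 + 13\right)^{2}}{5} - 658\right) - 26192} = \frac{1}{\left(\frac{226}{5} - \frac{21^{2}}{5} - 658\right) - 26192} = \frac{1}{\left(\frac{226}{5} - \frac{441}{5} - 658\right) - 26192} = \frac{1}{-701 - 26192} = \frac{1}{-26893} = - \frac{1}{26893}$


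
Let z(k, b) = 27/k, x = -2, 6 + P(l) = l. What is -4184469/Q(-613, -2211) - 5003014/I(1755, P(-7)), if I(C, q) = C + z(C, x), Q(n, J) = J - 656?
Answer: -227494594163/163527946 ≈ -1391.2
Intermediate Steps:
P(l) = -6 + l
Q(n, J) = -656 + J
I(C, q) = C + 27/C
-4184469/Q(-613, -2211) - 5003014/I(1755, P(-7)) = -4184469/(-656 - 2211) - 5003014/(1755 + 27/1755) = -4184469/(-2867) - 5003014/(1755 + 27*(1/1755)) = -4184469*(-1/2867) - 5003014/(1755 + 1/65) = 4184469/2867 - 5003014/114076/65 = 4184469/2867 - 5003014*65/114076 = 4184469/2867 - 162597955/57038 = -227494594163/163527946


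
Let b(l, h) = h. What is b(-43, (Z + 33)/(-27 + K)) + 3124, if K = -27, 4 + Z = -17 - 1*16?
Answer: 84350/27 ≈ 3124.1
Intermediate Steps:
Z = -37 (Z = -4 + (-17 - 1*16) = -4 + (-17 - 16) = -4 - 33 = -37)
b(-43, (Z + 33)/(-27 + K)) + 3124 = (-37 + 33)/(-27 - 27) + 3124 = -4/(-54) + 3124 = -4*(-1/54) + 3124 = 2/27 + 3124 = 84350/27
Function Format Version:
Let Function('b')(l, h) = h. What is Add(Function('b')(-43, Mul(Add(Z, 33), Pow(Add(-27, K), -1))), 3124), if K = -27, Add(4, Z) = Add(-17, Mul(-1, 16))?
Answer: Rational(84350, 27) ≈ 3124.1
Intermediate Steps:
Z = -37 (Z = Add(-4, Add(-17, Mul(-1, 16))) = Add(-4, Add(-17, -16)) = Add(-4, -33) = -37)
Add(Function('b')(-43, Mul(Add(Z, 33), Pow(Add(-27, K), -1))), 3124) = Add(Mul(Add(-37, 33), Pow(Add(-27, -27), -1)), 3124) = Add(Mul(-4, Pow(-54, -1)), 3124) = Add(Mul(-4, Rational(-1, 54)), 3124) = Add(Rational(2, 27), 3124) = Rational(84350, 27)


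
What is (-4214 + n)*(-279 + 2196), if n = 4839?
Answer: 1198125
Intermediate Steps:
(-4214 + n)*(-279 + 2196) = (-4214 + 4839)*(-279 + 2196) = 625*1917 = 1198125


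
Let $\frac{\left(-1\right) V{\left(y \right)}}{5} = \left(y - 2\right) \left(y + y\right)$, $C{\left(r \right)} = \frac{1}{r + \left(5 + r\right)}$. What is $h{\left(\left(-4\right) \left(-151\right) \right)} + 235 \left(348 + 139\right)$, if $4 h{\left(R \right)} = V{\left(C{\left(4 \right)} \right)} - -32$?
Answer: $\frac{38685239}{338} \approx 1.1445 \cdot 10^{5}$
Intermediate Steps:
$C{\left(r \right)} = \frac{1}{5 + 2 r}$
$V{\left(y \right)} = - 10 y \left(-2 + y\right)$ ($V{\left(y \right)} = - 5 \left(y - 2\right) \left(y + y\right) = - 5 \left(-2 + y\right) 2 y = - 5 \cdot 2 y \left(-2 + y\right) = - 10 y \left(-2 + y\right)$)
$h{\left(R \right)} = \frac{2829}{338}$ ($h{\left(R \right)} = \frac{\frac{10 \left(2 - \frac{1}{5 + 2 \cdot 4}\right)}{5 + 2 \cdot 4} - -32}{4} = \frac{\frac{10 \left(2 - \frac{1}{5 + 8}\right)}{5 + 8} + 32}{4} = \frac{\frac{10 \left(2 - \frac{1}{13}\right)}{13} + 32}{4} = \frac{10 \cdot \frac{1}{13} \left(2 - \frac{1}{13}\right) + 32}{4} = \frac{10 \cdot \frac{1}{13} \cdot \frac{25}{13} + 32}{4} = \frac{\frac{250}{169} + 32}{4} = \frac{1}{4} \cdot \frac{5658}{169} = \frac{2829}{338}$)
$h{\left(\left(-4\right) \left(-151\right) \right)} + 235 \left(348 + 139\right) = \frac{2829}{338} + 235 \left(348 + 139\right) = \frac{2829}{338} + 235 \cdot 487 = \frac{2829}{338} + 114445 = \frac{38685239}{338}$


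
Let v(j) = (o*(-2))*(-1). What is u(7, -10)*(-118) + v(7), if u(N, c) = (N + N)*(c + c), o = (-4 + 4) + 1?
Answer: 33042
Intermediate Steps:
o = 1 (o = 0 + 1 = 1)
u(N, c) = 4*N*c (u(N, c) = (2*N)*(2*c) = 4*N*c)
v(j) = 2 (v(j) = (1*(-2))*(-1) = -2*(-1) = 2)
u(7, -10)*(-118) + v(7) = (4*7*(-10))*(-118) + 2 = -280*(-118) + 2 = 33040 + 2 = 33042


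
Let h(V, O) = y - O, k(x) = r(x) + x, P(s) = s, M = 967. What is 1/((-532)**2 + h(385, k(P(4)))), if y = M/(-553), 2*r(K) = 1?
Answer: 1106/313017633 ≈ 3.5333e-6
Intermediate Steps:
r(K) = 1/2 (r(K) = (1/2)*1 = 1/2)
k(x) = 1/2 + x
y = -967/553 (y = 967/(-553) = 967*(-1/553) = -967/553 ≈ -1.7486)
h(V, O) = -967/553 - O
1/((-532)**2 + h(385, k(P(4)))) = 1/((-532)**2 + (-967/553 - (1/2 + 4))) = 1/(283024 + (-967/553 - 1*9/2)) = 1/(283024 + (-967/553 - 9/2)) = 1/(283024 - 6911/1106) = 1/(313017633/1106) = 1106/313017633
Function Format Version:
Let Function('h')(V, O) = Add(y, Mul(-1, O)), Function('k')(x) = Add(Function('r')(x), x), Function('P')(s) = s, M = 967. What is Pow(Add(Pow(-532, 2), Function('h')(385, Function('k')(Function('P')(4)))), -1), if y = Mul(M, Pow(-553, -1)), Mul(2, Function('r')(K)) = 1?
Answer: Rational(1106, 313017633) ≈ 3.5333e-6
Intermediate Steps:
Function('r')(K) = Rational(1, 2) (Function('r')(K) = Mul(Rational(1, 2), 1) = Rational(1, 2))
Function('k')(x) = Add(Rational(1, 2), x)
y = Rational(-967, 553) (y = Mul(967, Pow(-553, -1)) = Mul(967, Rational(-1, 553)) = Rational(-967, 553) ≈ -1.7486)
Function('h')(V, O) = Add(Rational(-967, 553), Mul(-1, O))
Pow(Add(Pow(-532, 2), Function('h')(385, Function('k')(Function('P')(4)))), -1) = Pow(Add(Pow(-532, 2), Add(Rational(-967, 553), Mul(-1, Add(Rational(1, 2), 4)))), -1) = Pow(Add(283024, Add(Rational(-967, 553), Mul(-1, Rational(9, 2)))), -1) = Pow(Add(283024, Add(Rational(-967, 553), Rational(-9, 2))), -1) = Pow(Add(283024, Rational(-6911, 1106)), -1) = Pow(Rational(313017633, 1106), -1) = Rational(1106, 313017633)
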